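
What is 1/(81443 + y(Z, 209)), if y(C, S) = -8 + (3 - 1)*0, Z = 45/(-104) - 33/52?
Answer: 1/81435 ≈ 1.2280e-5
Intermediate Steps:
Z = -111/104 (Z = 45*(-1/104) - 33*1/52 = -45/104 - 33/52 = -111/104 ≈ -1.0673)
y(C, S) = -8 (y(C, S) = -8 + 2*0 = -8 + 0 = -8)
1/(81443 + y(Z, 209)) = 1/(81443 - 8) = 1/81435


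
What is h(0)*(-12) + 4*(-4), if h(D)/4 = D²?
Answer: -16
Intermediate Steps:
h(D) = 4*D²
h(0)*(-12) + 4*(-4) = (4*0²)*(-12) + 4*(-4) = (4*0)*(-12) - 16 = 0*(-12) - 16 = 0 - 16 = -16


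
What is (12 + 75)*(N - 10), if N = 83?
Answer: 6351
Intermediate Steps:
(12 + 75)*(N - 10) = (12 + 75)*(83 - 10) = 87*73 = 6351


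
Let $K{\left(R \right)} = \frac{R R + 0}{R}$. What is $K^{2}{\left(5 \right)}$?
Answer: $25$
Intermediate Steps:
$K{\left(R \right)} = R$ ($K{\left(R \right)} = \frac{R^{2} + 0}{R} = \frac{R^{2}}{R} = R$)
$K^{2}{\left(5 \right)} = 5^{2} = 25$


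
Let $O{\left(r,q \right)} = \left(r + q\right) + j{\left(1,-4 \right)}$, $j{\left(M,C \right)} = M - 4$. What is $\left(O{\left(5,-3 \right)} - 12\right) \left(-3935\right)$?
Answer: $51155$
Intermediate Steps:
$j{\left(M,C \right)} = -4 + M$
$O{\left(r,q \right)} = -3 + q + r$ ($O{\left(r,q \right)} = \left(r + q\right) + \left(-4 + 1\right) = \left(q + r\right) - 3 = -3 + q + r$)
$\left(O{\left(5,-3 \right)} - 12\right) \left(-3935\right) = \left(\left(-3 - 3 + 5\right) - 12\right) \left(-3935\right) = \left(-1 - 12\right) \left(-3935\right) = \left(-13\right) \left(-3935\right) = 51155$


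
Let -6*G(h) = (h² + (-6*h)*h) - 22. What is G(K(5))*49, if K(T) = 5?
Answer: 2401/2 ≈ 1200.5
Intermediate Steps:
G(h) = 11/3 + 5*h²/6 (G(h) = -((h² + (-6*h)*h) - 22)/6 = -((h² - 6*h²) - 22)/6 = -(-5*h² - 22)/6 = -(-22 - 5*h²)/6 = 11/3 + 5*h²/6)
G(K(5))*49 = (11/3 + (⅚)*5²)*49 = (11/3 + (⅚)*25)*49 = (11/3 + 125/6)*49 = (49/2)*49 = 2401/2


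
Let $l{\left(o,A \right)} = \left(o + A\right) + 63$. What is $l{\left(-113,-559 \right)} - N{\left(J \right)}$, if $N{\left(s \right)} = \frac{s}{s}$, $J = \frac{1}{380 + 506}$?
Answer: $-610$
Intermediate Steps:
$J = \frac{1}{886} \approx 0.0011287$
$l{\left(o,A \right)} = 63 + A + o$ ($l{\left(o,A \right)} = \left(A + o\right) + 63 = 63 + A + o$)
$N{\left(s \right)} = 1$
$l{\left(-113,-559 \right)} - N{\left(J \right)} = \left(63 - 559 - 113\right) - 1 = -609 - 1 = -610$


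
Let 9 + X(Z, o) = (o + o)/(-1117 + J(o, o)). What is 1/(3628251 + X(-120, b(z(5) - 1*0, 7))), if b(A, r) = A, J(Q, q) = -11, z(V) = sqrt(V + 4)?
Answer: 188/682109495 ≈ 2.7562e-7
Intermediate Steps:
z(V) = sqrt(4 + V)
X(Z, o) = -9 - o/564 (X(Z, o) = -9 + (o + o)/(-1117 - 11) = -9 + (2*o)/(-1128) = -9 + (2*o)*(-1/1128) = -9 - o/564)
1/(3628251 + X(-120, b(z(5) - 1*0, 7))) = 1/(3628251 + (-9 - (sqrt(4 + 5) - 1*0)/564)) = 1/(3628251 + (-9 - (sqrt(9) + 0)/564)) = 1/(3628251 + (-9 - (3 + 0)/564)) = 1/(3628251 + (-9 - 1/564*3)) = 1/(3628251 + (-9 - 1/188)) = 1/(3628251 - 1693/188) = 1/(682109495/188) = 188/682109495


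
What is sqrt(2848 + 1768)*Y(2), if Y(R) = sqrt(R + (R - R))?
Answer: 4*sqrt(577) ≈ 96.083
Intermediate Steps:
Y(R) = sqrt(R) (Y(R) = sqrt(R + 0) = sqrt(R))
sqrt(2848 + 1768)*Y(2) = sqrt(2848 + 1768)*sqrt(2) = sqrt(4616)*sqrt(2) = (2*sqrt(1154))*sqrt(2) = 4*sqrt(577)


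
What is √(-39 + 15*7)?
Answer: √66 ≈ 8.1240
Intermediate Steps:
√(-39 + 15*7) = √(-39 + 105) = √66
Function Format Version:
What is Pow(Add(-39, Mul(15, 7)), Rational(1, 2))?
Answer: Pow(66, Rational(1, 2)) ≈ 8.1240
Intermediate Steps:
Pow(Add(-39, Mul(15, 7)), Rational(1, 2)) = Pow(Add(-39, 105), Rational(1, 2)) = Pow(66, Rational(1, 2))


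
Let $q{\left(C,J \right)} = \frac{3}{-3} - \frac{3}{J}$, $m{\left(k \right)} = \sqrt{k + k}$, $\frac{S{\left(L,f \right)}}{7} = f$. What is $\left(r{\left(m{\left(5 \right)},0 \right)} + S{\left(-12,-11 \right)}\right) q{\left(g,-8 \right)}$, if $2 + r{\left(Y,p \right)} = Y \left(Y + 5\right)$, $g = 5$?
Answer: $\frac{345}{8} - \frac{25 \sqrt{10}}{8} \approx 33.243$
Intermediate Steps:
$S{\left(L,f \right)} = 7 f$
$m{\left(k \right)} = \sqrt{2} \sqrt{k}$ ($m{\left(k \right)} = \sqrt{2 k} = \sqrt{2} \sqrt{k}$)
$q{\left(C,J \right)} = -1 - \frac{3}{J}$ ($q{\left(C,J \right)} = 3 \left(- \frac{1}{3}\right) - \frac{3}{J} = -1 - \frac{3}{J}$)
$r{\left(Y,p \right)} = -2 + Y \left(5 + Y\right)$ ($r{\left(Y,p \right)} = -2 + Y \left(Y + 5\right) = -2 + Y \left(5 + Y\right)$)
$\left(r{\left(m{\left(5 \right)},0 \right)} + S{\left(-12,-11 \right)}\right) q{\left(g,-8 \right)} = \left(\left(-2 + \left(\sqrt{2} \sqrt{5}\right)^{2} + 5 \sqrt{2} \sqrt{5}\right) + 7 \left(-11\right)\right) \frac{-3 - -8}{-8} = \left(\left(-2 + \left(\sqrt{10}\right)^{2} + 5 \sqrt{10}\right) - 77\right) \left(- \frac{-3 + 8}{8}\right) = \left(\left(-2 + 10 + 5 \sqrt{10}\right) - 77\right) \left(\left(- \frac{1}{8}\right) 5\right) = \left(\left(8 + 5 \sqrt{10}\right) - 77\right) \left(- \frac{5}{8}\right) = \left(-69 + 5 \sqrt{10}\right) \left(- \frac{5}{8}\right) = \frac{345}{8} - \frac{25 \sqrt{10}}{8}$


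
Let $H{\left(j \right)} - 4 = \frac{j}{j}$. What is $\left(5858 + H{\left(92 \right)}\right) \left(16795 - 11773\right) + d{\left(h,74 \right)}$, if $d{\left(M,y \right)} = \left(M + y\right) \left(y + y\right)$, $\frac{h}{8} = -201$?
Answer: $29216954$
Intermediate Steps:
$h = -1608$ ($h = 8 \left(-201\right) = -1608$)
$H{\left(j \right)} = 5$ ($H{\left(j \right)} = 4 + \frac{j}{j} = 4 + 1 = 5$)
$d{\left(M,y \right)} = 2 y \left(M + y\right)$ ($d{\left(M,y \right)} = \left(M + y\right) 2 y = 2 y \left(M + y\right)$)
$\left(5858 + H{\left(92 \right)}\right) \left(16795 - 11773\right) + d{\left(h,74 \right)} = \left(5858 + 5\right) \left(16795 - 11773\right) + 2 \cdot 74 \left(-1608 + 74\right) = 5863 \cdot 5022 + 2 \cdot 74 \left(-1534\right) = 29443986 - 227032 = 29216954$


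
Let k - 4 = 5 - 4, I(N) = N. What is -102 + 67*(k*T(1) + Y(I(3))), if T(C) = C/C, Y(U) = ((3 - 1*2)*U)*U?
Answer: 836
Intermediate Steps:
Y(U) = U**2 (Y(U) = ((3 - 2)*U)*U = (1*U)*U = U*U = U**2)
k = 5 (k = 4 + (5 - 4) = 4 + 1 = 5)
T(C) = 1
-102 + 67*(k*T(1) + Y(I(3))) = -102 + 67*(5*1 + 3**2) = -102 + 67*(5 + 9) = -102 + 67*14 = -102 + 938 = 836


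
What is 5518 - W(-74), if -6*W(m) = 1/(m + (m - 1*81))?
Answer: 7581731/1374 ≈ 5518.0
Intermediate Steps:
W(m) = -1/(6*(-81 + 2*m)) (W(m) = -1/(6*(m + (m - 1*81))) = -1/(6*(m + (m - 81))) = -1/(6*(m + (-81 + m))) = -1/(6*(-81 + 2*m)))
5518 - W(-74) = 5518 - (-1)/(-486 + 12*(-74)) = 5518 - (-1)/(-486 - 888) = 5518 - (-1)/(-1374) = 5518 - (-1)*(-1)/1374 = 5518 - 1*1/1374 = 5518 - 1/1374 = 7581731/1374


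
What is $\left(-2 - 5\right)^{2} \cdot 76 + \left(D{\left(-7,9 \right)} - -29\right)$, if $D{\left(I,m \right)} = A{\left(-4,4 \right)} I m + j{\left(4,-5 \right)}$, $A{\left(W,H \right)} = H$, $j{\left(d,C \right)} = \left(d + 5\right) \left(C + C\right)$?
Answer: $3411$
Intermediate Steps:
$j{\left(d,C \right)} = 2 C \left(5 + d\right)$ ($j{\left(d,C \right)} = \left(5 + d\right) 2 C = 2 C \left(5 + d\right)$)
$D{\left(I,m \right)} = -90 + 4 I m$ ($D{\left(I,m \right)} = 4 I m + 2 \left(-5\right) \left(5 + 4\right) = 4 I m + 2 \left(-5\right) 9 = 4 I m - 90 = -90 + 4 I m$)
$\left(-2 - 5\right)^{2} \cdot 76 + \left(D{\left(-7,9 \right)} - -29\right) = \left(-2 - 5\right)^{2} \cdot 76 + \left(\left(-90 + 4 \left(-7\right) 9\right) - -29\right) = \left(-7\right)^{2} \cdot 76 + \left(\left(-90 - 252\right) + 29\right) = 49 \cdot 76 + \left(-342 + 29\right) = 3724 - 313 = 3411$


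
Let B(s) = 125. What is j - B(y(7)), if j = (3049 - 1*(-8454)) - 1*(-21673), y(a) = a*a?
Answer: 33051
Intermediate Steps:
y(a) = a**2
j = 33176 (j = (3049 + 8454) + 21673 = 11503 + 21673 = 33176)
j - B(y(7)) = 33176 - 1*125 = 33176 - 125 = 33051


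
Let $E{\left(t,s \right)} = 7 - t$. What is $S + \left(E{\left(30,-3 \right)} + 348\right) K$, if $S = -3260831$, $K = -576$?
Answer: $-3448031$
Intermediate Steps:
$S + \left(E{\left(30,-3 \right)} + 348\right) K = -3260831 + \left(\left(7 - 30\right) + 348\right) \left(-576\right) = -3260831 + \left(-23 + 348\right) \left(-576\right) = -3260831 + 325 \left(-576\right) = -3260831 - 187200 = -3448031$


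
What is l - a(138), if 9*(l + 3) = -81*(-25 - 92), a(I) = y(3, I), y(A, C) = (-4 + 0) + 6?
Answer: 1048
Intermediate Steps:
y(A, C) = 2 (y(A, C) = -4 + 6 = 2)
a(I) = 2
l = 1050 (l = -3 + (-81*(-25 - 92))/9 = -3 + (-81*(-117))/9 = -3 + (1/9)*9477 = -3 + 1053 = 1050)
l - a(138) = 1050 - 1*2 = 1050 - 2 = 1048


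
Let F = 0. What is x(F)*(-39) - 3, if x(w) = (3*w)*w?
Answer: -3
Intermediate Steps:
x(w) = 3*w**2
x(F)*(-39) - 3 = (3*0**2)*(-39) - 3 = (3*0)*(-39) - 3 = 0*(-39) - 3 = 0 - 3 = -3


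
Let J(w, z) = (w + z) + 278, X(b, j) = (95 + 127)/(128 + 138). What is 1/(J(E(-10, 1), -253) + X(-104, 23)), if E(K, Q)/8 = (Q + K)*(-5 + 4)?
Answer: 133/13012 ≈ 0.010221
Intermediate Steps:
E(K, Q) = -8*K - 8*Q (E(K, Q) = 8*((Q + K)*(-5 + 4)) = 8*((K + Q)*(-1)) = 8*(-K - Q) = -8*K - 8*Q)
X(b, j) = 111/133 (X(b, j) = 222/266 = 222*(1/266) = 111/133)
J(w, z) = 278 + w + z
1/(J(E(-10, 1), -253) + X(-104, 23)) = 1/((278 + (-8*(-10) - 8*1) - 253) + 111/133) = 1/((278 + (80 - 8) - 253) + 111/133) = 1/((278 + 72 - 253) + 111/133) = 1/(97 + 111/133) = 1/(13012/133) = 133/13012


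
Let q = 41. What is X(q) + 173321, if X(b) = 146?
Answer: 173467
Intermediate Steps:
X(q) + 173321 = 146 + 173321 = 173467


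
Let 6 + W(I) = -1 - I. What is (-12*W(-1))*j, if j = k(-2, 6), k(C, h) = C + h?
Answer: 288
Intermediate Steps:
W(I) = -7 - I (W(I) = -6 + (-1 - I) = -7 - I)
j = 4 (j = -2 + 6 = 4)
(-12*W(-1))*j = -12*(-7 - 1*(-1))*4 = -12*(-7 + 1)*4 = -12*(-6)*4 = 72*4 = 288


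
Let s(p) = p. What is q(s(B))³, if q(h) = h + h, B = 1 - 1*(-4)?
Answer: 1000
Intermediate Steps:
B = 5 (B = 1 + 4 = 5)
q(h) = 2*h
q(s(B))³ = (2*5)³ = 10³ = 1000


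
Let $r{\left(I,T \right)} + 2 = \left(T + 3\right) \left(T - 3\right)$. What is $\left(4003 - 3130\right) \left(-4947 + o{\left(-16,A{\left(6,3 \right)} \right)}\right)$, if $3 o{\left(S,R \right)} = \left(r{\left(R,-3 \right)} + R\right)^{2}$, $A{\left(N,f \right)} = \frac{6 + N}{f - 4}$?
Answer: $-4261695$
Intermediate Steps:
$r{\left(I,T \right)} = -2 + \left(-3 + T\right) \left(3 + T\right)$ ($r{\left(I,T \right)} = -2 + \left(T + 3\right) \left(T - 3\right) = -2 + \left(3 + T\right) \left(-3 + T\right) = -2 + \left(-3 + T\right) \left(3 + T\right)$)
$A{\left(N,f \right)} = \frac{6 + N}{-4 + f}$
$o{\left(S,R \right)} = \frac{\left(-2 + R\right)^{2}}{3}$ ($o{\left(S,R \right)} = \frac{\left(\left(-11 + \left(-3\right)^{2}\right) + R\right)^{2}}{3} = \frac{\left(\left(-11 + 9\right) + R\right)^{2}}{3} = \frac{\left(-2 + R\right)^{2}}{3}$)
$\left(4003 - 3130\right) \left(-4947 + o{\left(-16,A{\left(6,3 \right)} \right)}\right) = \left(4003 - 3130\right) \left(-4947 + \frac{\left(-2 + \frac{6 + 6}{-4 + 3}\right)^{2}}{3}\right) = 873 \left(-4947 + \frac{\left(-2 + \frac{1}{-1} \cdot 12\right)^{2}}{3}\right) = 873 \left(-4947 + \frac{\left(-2 - 12\right)^{2}}{3}\right) = 873 \left(-4947 + \frac{\left(-14\right)^{2}}{3}\right) = 873 \left(-4947 + \frac{1}{3} \cdot 196\right) = 873 \left(-4947 + \frac{196}{3}\right) = 873 \left(- \frac{14645}{3}\right) = -4261695$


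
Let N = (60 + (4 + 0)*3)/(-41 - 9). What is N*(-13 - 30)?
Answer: 1548/25 ≈ 61.920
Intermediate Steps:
N = -36/25 (N = (60 + 4*3)/(-50) = (60 + 12)*(-1/50) = 72*(-1/50) = -36/25 ≈ -1.4400)
N*(-13 - 30) = -36*(-13 - 30)/25 = -36/25*(-43) = 1548/25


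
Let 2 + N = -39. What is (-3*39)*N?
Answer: 4797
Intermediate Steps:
N = -41 (N = -2 - 39 = -41)
(-3*39)*N = -3*39*(-41) = -117*(-41) = 4797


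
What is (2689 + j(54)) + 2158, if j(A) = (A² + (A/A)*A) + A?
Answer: 7871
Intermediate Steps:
j(A) = A² + 2*A (j(A) = (A² + 1*A) + A = (A² + A) + A = (A + A²) + A = A² + 2*A)
(2689 + j(54)) + 2158 = (2689 + 54*(2 + 54)) + 2158 = (2689 + 54*56) + 2158 = (2689 + 3024) + 2158 = 5713 + 2158 = 7871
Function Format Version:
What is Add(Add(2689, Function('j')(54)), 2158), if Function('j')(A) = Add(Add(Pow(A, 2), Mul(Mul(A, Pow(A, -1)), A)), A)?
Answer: 7871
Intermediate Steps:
Function('j')(A) = Add(Pow(A, 2), Mul(2, A)) (Function('j')(A) = Add(Add(Pow(A, 2), Mul(1, A)), A) = Add(Add(Pow(A, 2), A), A) = Add(Add(A, Pow(A, 2)), A) = Add(Pow(A, 2), Mul(2, A)))
Add(Add(2689, Function('j')(54)), 2158) = Add(Add(2689, Mul(54, Add(2, 54))), 2158) = Add(Add(2689, Mul(54, 56)), 2158) = Add(Add(2689, 3024), 2158) = Add(5713, 2158) = 7871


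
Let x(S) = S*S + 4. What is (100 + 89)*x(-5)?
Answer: 5481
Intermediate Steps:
x(S) = 4 + S² (x(S) = S² + 4 = 4 + S²)
(100 + 89)*x(-5) = (100 + 89)*(4 + (-5)²) = 189*(4 + 25) = 189*29 = 5481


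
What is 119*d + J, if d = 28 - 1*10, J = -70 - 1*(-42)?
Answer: 2114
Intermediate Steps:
J = -28 (J = -70 + 42 = -28)
d = 18 (d = 28 - 10 = 18)
119*d + J = 119*18 - 28 = 2142 - 28 = 2114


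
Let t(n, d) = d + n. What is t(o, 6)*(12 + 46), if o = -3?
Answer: 174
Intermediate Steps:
t(o, 6)*(12 + 46) = (6 - 3)*(12 + 46) = 3*58 = 174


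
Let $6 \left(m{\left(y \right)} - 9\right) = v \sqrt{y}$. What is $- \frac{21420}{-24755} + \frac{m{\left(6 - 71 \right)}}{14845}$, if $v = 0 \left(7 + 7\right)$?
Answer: $\frac{63640539}{73497595} \approx 0.86589$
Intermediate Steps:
$v = 0$ ($v = 0 \cdot 14 = 0$)
$m{\left(y \right)} = 9$ ($m{\left(y \right)} = 9 + \frac{0 \sqrt{y}}{6} = 9 + \frac{1}{6} \cdot 0 = 9 + 0 = 9$)
$- \frac{21420}{-24755} + \frac{m{\left(6 - 71 \right)}}{14845} = - \frac{21420}{-24755} + \frac{9}{14845} = \left(-21420\right) \left(- \frac{1}{24755}\right) + 9 \cdot \frac{1}{14845} = \frac{4284}{4951} + \frac{9}{14845} = \frac{63640539}{73497595}$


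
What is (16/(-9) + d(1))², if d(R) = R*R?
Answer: 49/81 ≈ 0.60494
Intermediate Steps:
d(R) = R²
(16/(-9) + d(1))² = (16/(-9) + 1²)² = (16*(-⅑) + 1)² = (-16/9 + 1)² = (-7/9)² = 49/81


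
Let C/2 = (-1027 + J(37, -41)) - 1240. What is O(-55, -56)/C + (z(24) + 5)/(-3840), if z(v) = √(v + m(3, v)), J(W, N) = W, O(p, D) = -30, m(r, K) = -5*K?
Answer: 929/171264 - I*√6/960 ≈ 0.0054244 - 0.0025516*I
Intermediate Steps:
C = -4460 (C = 2*((-1027 + 37) - 1240) = 2*(-990 - 1240) = 2*(-2230) = -4460)
z(v) = 2*√(-v) (z(v) = √(v - 5*v) = √(-4*v) = 2*√(-v))
O(-55, -56)/C + (z(24) + 5)/(-3840) = -30/(-4460) + (2*√(-1*24) + 5)/(-3840) = -30*(-1/4460) + (2*√(-24) + 5)*(-1/3840) = 3/446 + (2*(2*I*√6) + 5)*(-1/3840) = 3/446 + (4*I*√6 + 5)*(-1/3840) = 3/446 + (5 + 4*I*√6)*(-1/3840) = 3/446 + (-1/768 - I*√6/960) = 929/171264 - I*√6/960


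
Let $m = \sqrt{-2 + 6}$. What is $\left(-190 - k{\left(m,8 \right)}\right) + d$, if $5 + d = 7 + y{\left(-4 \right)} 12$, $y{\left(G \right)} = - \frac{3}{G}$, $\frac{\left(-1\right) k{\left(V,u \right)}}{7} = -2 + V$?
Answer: $-179$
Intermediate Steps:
$m = 2$ ($m = \sqrt{4} = 2$)
$k{\left(V,u \right)} = 14 - 7 V$ ($k{\left(V,u \right)} = - 7 \left(-2 + V\right) = 14 - 7 V$)
$d = 11$ ($d = -5 + \left(7 + - \frac{3}{-4} \cdot 12\right) = -5 + \left(7 + \left(-3\right) \left(- \frac{1}{4}\right) 12\right) = -5 + \left(7 + \frac{3}{4} \cdot 12\right) = -5 + \left(7 + 9\right) = -5 + 16 = 11$)
$\left(-190 - k{\left(m,8 \right)}\right) + d = \left(-190 - \left(14 - 14\right)\right) + 11 = \left(-190 - 0\right) + 11 = \left(-190 + 0\right) + 11 = -190 + 11 = -179$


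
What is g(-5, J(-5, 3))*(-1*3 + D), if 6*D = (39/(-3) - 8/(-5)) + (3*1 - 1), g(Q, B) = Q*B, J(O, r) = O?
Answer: -685/6 ≈ -114.17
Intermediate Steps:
g(Q, B) = B*Q
D = -47/30 (D = ((39/(-3) - 8/(-5)) + (3*1 - 1))/6 = ((39*(-1/3) - 8*(-1/5)) + (3 - 1))/6 = ((-13 + 8/5) + 2)/6 = (-57/5 + 2)/6 = (1/6)*(-47/5) = -47/30 ≈ -1.5667)
g(-5, J(-5, 3))*(-1*3 + D) = (-5*(-5))*(-1*3 - 47/30) = 25*(-3 - 47/30) = 25*(-137/30) = -685/6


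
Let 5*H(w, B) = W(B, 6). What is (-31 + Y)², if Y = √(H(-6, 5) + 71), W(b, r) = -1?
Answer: (155 - √1770)²/25 ≈ 510.12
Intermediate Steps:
H(w, B) = -⅕ (H(w, B) = (⅕)*(-1) = -⅕)
Y = √1770/5 (Y = √(-⅕ + 71) = √(354/5) = √1770/5 ≈ 8.4143)
(-31 + Y)² = (-31 + √1770/5)²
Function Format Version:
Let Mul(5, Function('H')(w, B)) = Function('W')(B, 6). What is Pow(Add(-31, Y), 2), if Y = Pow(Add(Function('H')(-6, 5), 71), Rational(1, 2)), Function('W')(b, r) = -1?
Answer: Mul(Rational(1, 25), Pow(Add(155, Mul(-1, Pow(1770, Rational(1, 2)))), 2)) ≈ 510.12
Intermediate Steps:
Function('H')(w, B) = Rational(-1, 5) (Function('H')(w, B) = Mul(Rational(1, 5), -1) = Rational(-1, 5))
Y = Mul(Rational(1, 5), Pow(1770, Rational(1, 2))) (Y = Pow(Add(Rational(-1, 5), 71), Rational(1, 2)) = Pow(Rational(354, 5), Rational(1, 2)) = Mul(Rational(1, 5), Pow(1770, Rational(1, 2))) ≈ 8.4143)
Pow(Add(-31, Y), 2) = Pow(Add(-31, Mul(Rational(1, 5), Pow(1770, Rational(1, 2)))), 2)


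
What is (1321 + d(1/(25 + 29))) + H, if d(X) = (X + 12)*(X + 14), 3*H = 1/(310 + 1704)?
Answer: 4373732789/2936412 ≈ 1489.5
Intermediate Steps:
H = 1/6042 (H = 1/(3*(310 + 1704)) = (1/3)/2014 = (1/3)*(1/2014) = 1/6042 ≈ 0.00016551)
d(X) = (12 + X)*(14 + X)
(1321 + d(1/(25 + 29))) + H = (1321 + (168 + (1/(25 + 29))**2 + 26/(25 + 29))) + 1/6042 = (1321 + (168 + (1/54)**2 + 26/54)) + 1/6042 = (1321 + (168 + (1/54)**2 + 26*(1/54))) + 1/6042 = (1321 + (168 + 1/2916 + 13/27)) + 1/6042 = (1321 + 491293/2916) + 1/6042 = 4343329/2916 + 1/6042 = 4373732789/2936412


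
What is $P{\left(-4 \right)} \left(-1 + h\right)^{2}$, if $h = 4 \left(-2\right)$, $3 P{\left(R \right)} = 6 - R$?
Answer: $270$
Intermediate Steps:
$P{\left(R \right)} = 2 - \frac{R}{3}$ ($P{\left(R \right)} = \frac{6 - R}{3} = 2 - \frac{R}{3}$)
$h = -8$
$P{\left(-4 \right)} \left(-1 + h\right)^{2} = \left(2 - - \frac{4}{3}\right) \left(-1 - 8\right)^{2} = \left(2 + \frac{4}{3}\right) \left(-9\right)^{2} = \frac{10}{3} \cdot 81 = 270$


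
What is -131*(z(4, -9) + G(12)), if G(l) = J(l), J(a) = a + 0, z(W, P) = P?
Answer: -393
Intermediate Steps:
J(a) = a
G(l) = l
-131*(z(4, -9) + G(12)) = -131*(-9 + 12) = -131*3 = -393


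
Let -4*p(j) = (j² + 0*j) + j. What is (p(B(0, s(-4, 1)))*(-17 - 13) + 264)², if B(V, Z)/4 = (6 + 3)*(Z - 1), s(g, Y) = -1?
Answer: 1490268816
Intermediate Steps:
B(V, Z) = -36 + 36*Z (B(V, Z) = 4*((6 + 3)*(Z - 1)) = 4*(9*(-1 + Z)) = 4*(-9 + 9*Z) = -36 + 36*Z)
p(j) = -j/4 - j²/4 (p(j) = -((j² + 0*j) + j)/4 = -((j² + 0) + j)/4 = -(j² + j)/4 = -(j + j²)/4 = -j/4 - j²/4)
(p(B(0, s(-4, 1)))*(-17 - 13) + 264)² = ((-(-36 + 36*(-1))*(1 + (-36 + 36*(-1)))/4)*(-17 - 13) + 264)² = (-(-36 - 36)*(1 + (-36 - 36))/4*(-30) + 264)² = (-¼*(-72)*(1 - 72)*(-30) + 264)² = (-¼*(-72)*(-71)*(-30) + 264)² = (-1278*(-30) + 264)² = (38340 + 264)² = 38604² = 1490268816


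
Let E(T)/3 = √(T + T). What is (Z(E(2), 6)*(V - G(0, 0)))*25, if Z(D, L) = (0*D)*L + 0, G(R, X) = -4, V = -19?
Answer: 0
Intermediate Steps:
E(T) = 3*√2*√T (E(T) = 3*√(T + T) = 3*√(2*T) = 3*(√2*√T) = 3*√2*√T)
Z(D, L) = 0 (Z(D, L) = 0*L + 0 = 0 + 0 = 0)
(Z(E(2), 6)*(V - G(0, 0)))*25 = (0*(-19 - 1*(-4)))*25 = (0*(-19 + 4))*25 = (0*(-15))*25 = 0*25 = 0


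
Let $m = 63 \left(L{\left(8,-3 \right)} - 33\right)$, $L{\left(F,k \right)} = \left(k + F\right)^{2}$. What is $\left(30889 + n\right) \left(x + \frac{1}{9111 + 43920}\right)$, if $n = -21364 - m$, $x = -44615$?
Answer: $- \frac{7909464667952}{17677} \approx -4.4744 \cdot 10^{8}$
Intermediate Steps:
$L{\left(F,k \right)} = \left(F + k\right)^{2}$
$m = -504$ ($m = 63 \left(\left(8 - 3\right)^{2} - 33\right) = 63 \left(5^{2} - 33\right) = 63 \left(25 - 33\right) = 63 \left(-8\right) = -504$)
$n = -20860$ ($n = -21364 - -504 = -21364 + 504 = -20860$)
$\left(30889 + n\right) \left(x + \frac{1}{9111 + 43920}\right) = \left(30889 - 20860\right) \left(-44615 + \frac{1}{9111 + 43920}\right) = 10029 \left(-44615 + \frac{1}{53031}\right) = 10029 \left(- \frac{2365978064}{53031}\right) = - \frac{7909464667952}{17677}$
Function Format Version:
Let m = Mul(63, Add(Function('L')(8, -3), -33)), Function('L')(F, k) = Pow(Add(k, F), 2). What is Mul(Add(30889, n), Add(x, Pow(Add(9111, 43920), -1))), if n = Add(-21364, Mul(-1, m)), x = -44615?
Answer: Rational(-7909464667952, 17677) ≈ -4.4744e+8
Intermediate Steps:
Function('L')(F, k) = Pow(Add(F, k), 2)
m = -504 (m = Mul(63, Add(Pow(Add(8, -3), 2), -33)) = Mul(63, Add(Pow(5, 2), -33)) = Mul(63, Add(25, -33)) = Mul(63, -8) = -504)
n = -20860 (n = Add(-21364, Mul(-1, -504)) = Add(-21364, 504) = -20860)
Mul(Add(30889, n), Add(x, Pow(Add(9111, 43920), -1))) = Mul(Add(30889, -20860), Add(-44615, Pow(Add(9111, 43920), -1))) = Mul(10029, Add(-44615, Pow(53031, -1))) = Mul(10029, Add(-44615, Rational(1, 53031))) = Mul(10029, Rational(-2365978064, 53031)) = Rational(-7909464667952, 17677)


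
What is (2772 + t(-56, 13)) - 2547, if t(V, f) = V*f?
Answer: -503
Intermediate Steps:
(2772 + t(-56, 13)) - 2547 = (2772 - 56*13) - 2547 = (2772 - 728) - 2547 = 2044 - 2547 = -503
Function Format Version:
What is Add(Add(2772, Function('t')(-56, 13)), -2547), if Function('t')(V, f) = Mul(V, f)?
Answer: -503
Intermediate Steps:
Add(Add(2772, Function('t')(-56, 13)), -2547) = Add(Add(2772, Mul(-56, 13)), -2547) = Add(Add(2772, -728), -2547) = Add(2044, -2547) = -503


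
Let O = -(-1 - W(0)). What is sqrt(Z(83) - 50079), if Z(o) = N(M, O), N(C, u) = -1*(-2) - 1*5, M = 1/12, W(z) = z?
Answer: I*sqrt(50082) ≈ 223.79*I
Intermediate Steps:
M = 1/12 ≈ 0.083333
O = 1 (O = -(-1 - 1*0) = -(-1 + 0) = -1*(-1) = 1)
N(C, u) = -3 (N(C, u) = 2 - 5 = -3)
Z(o) = -3
sqrt(Z(83) - 50079) = sqrt(-3 - 50079) = sqrt(-50082) = I*sqrt(50082)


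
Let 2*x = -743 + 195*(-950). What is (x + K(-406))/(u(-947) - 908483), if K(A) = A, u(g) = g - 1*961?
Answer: 186805/1820782 ≈ 0.10260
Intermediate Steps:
u(g) = -961 + g (u(g) = g - 961 = -961 + g)
x = -185993/2 (x = (-743 + 195*(-950))/2 = (-743 - 185250)/2 = (½)*(-185993) = -185993/2 ≈ -92997.)
(x + K(-406))/(u(-947) - 908483) = (-185993/2 - 406)/((-961 - 947) - 908483) = -186805/(2*(-1908 - 908483)) = -186805/2/(-910391) = -186805/2*(-1/910391) = 186805/1820782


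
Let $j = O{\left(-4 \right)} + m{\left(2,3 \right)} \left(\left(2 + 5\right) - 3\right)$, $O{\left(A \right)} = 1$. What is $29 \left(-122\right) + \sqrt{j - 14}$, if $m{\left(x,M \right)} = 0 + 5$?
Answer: $-3538 + \sqrt{7} \approx -3535.4$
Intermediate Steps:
$m{\left(x,M \right)} = 5$
$j = 21$ ($j = 1 + 5 \left(\left(2 + 5\right) - 3\right) = 1 + 5 \left(7 - 3\right) = 1 + 5 \cdot 4 = 1 + 20 = 21$)
$29 \left(-122\right) + \sqrt{j - 14} = 29 \left(-122\right) + \sqrt{21 - 14} = -3538 + \sqrt{7}$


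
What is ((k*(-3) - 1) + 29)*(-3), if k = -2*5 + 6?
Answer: -120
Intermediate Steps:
k = -4 (k = -10 + 6 = -4)
((k*(-3) - 1) + 29)*(-3) = ((-4*(-3) - 1) + 29)*(-3) = ((12 - 1) + 29)*(-3) = (11 + 29)*(-3) = 40*(-3) = -120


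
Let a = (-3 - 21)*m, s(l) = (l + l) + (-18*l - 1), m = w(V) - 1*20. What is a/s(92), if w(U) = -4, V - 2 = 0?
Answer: -192/491 ≈ -0.39104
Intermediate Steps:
V = 2 (V = 2 + 0 = 2)
m = -24 (m = -4 - 1*20 = -4 - 20 = -24)
s(l) = -1 - 16*l (s(l) = 2*l + (-1 - 18*l) = -1 - 16*l)
a = 576 (a = (-3 - 21)*(-24) = -24*(-24) = 576)
a/s(92) = 576/(-1 - 16*92) = 576/(-1 - 1472) = 576/(-1473) = 576*(-1/1473) = -192/491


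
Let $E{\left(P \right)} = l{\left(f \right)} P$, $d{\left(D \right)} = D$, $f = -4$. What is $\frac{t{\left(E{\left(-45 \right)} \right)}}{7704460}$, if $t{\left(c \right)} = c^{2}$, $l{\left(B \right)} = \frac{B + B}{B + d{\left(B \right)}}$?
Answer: $\frac{405}{1540892} \approx 0.00026283$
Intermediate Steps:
$l{\left(B \right)} = 1$ ($l{\left(B \right)} = \frac{B + B}{B + B} = \frac{2 B}{2 B} = 2 B \frac{1}{2 B} = 1$)
$E{\left(P \right)} = P$ ($E{\left(P \right)} = 1 P = P$)
$\frac{t{\left(E{\left(-45 \right)} \right)}}{7704460} = \frac{\left(-45\right)^{2}}{7704460} = 2025 \cdot \frac{1}{7704460} = \frac{405}{1540892}$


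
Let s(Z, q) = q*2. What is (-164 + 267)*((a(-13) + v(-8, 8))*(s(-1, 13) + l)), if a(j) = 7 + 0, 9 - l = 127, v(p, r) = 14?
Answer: -198996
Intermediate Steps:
s(Z, q) = 2*q
l = -118 (l = 9 - 1*127 = 9 - 127 = -118)
a(j) = 7
(-164 + 267)*((a(-13) + v(-8, 8))*(s(-1, 13) + l)) = (-164 + 267)*((7 + 14)*(2*13 - 118)) = 103*(21*(26 - 118)) = 103*(21*(-92)) = 103*(-1932) = -198996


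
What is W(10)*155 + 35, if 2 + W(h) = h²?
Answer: 15225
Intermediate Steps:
W(h) = -2 + h²
W(10)*155 + 35 = (-2 + 10²)*155 + 35 = (-2 + 100)*155 + 35 = 98*155 + 35 = 15190 + 35 = 15225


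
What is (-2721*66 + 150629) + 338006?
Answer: 309049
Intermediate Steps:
(-2721*66 + 150629) + 338006 = (-179586 + 150629) + 338006 = -28957 + 338006 = 309049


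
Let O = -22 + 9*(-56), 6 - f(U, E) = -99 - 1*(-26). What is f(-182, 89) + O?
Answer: -447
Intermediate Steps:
f(U, E) = 79 (f(U, E) = 6 - (-99 - 1*(-26)) = 6 - (-99 + 26) = 6 - 1*(-73) = 6 + 73 = 79)
O = -526 (O = -22 - 504 = -526)
f(-182, 89) + O = 79 - 526 = -447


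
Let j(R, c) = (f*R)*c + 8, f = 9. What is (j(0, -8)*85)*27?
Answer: 18360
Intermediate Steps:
j(R, c) = 8 + 9*R*c (j(R, c) = (9*R)*c + 8 = 9*R*c + 8 = 8 + 9*R*c)
(j(0, -8)*85)*27 = ((8 + 9*0*(-8))*85)*27 = ((8 + 0)*85)*27 = (8*85)*27 = 680*27 = 18360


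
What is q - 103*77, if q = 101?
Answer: -7830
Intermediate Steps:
q - 103*77 = 101 - 103*77 = 101 - 7931 = -7830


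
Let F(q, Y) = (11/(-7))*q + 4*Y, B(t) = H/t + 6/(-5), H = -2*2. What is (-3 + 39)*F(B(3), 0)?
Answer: 5016/35 ≈ 143.31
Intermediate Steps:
H = -4
B(t) = -6/5 - 4/t (B(t) = -4/t + 6/(-5) = -4/t + 6*(-1/5) = -4/t - 6/5 = -6/5 - 4/t)
F(q, Y) = 4*Y - 11*q/7 (F(q, Y) = (11*(-1/7))*q + 4*Y = -11*q/7 + 4*Y = 4*Y - 11*q/7)
(-3 + 39)*F(B(3), 0) = (-3 + 39)*(4*0 - 11*(-6/5 - 4/3)/7) = 36*(0 - 11*(-6/5 - 4*1/3)/7) = 36*(0 - 11*(-6/5 - 4/3)/7) = 36*(0 - 11/7*(-38/15)) = 36*(0 + 418/105) = 36*(418/105) = 5016/35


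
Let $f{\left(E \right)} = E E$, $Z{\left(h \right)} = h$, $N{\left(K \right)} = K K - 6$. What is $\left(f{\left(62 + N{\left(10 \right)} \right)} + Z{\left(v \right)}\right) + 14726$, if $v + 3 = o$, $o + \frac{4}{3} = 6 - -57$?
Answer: $\frac{117362}{3} \approx 39121.0$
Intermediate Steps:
$o = \frac{185}{3}$ ($o = - \frac{4}{3} + \left(6 - -57\right) = - \frac{4}{3} + \left(6 + 57\right) = - \frac{4}{3} + 63 = \frac{185}{3} \approx 61.667$)
$N{\left(K \right)} = -6 + K^{2}$ ($N{\left(K \right)} = K^{2} - 6 = -6 + K^{2}$)
$v = \frac{176}{3}$ ($v = -3 + \frac{185}{3} = \frac{176}{3} \approx 58.667$)
$f{\left(E \right)} = E^{2}$
$\left(f{\left(62 + N{\left(10 \right)} \right)} + Z{\left(v \right)}\right) + 14726 = \left(\left(62 - \left(6 - 10^{2}\right)\right)^{2} + \frac{176}{3}\right) + 14726 = \left(\left(62 + \left(-6 + 100\right)\right)^{2} + \frac{176}{3}\right) + 14726 = \left(\left(62 + 94\right)^{2} + \frac{176}{3}\right) + 14726 = \left(156^{2} + \frac{176}{3}\right) + 14726 = \left(24336 + \frac{176}{3}\right) + 14726 = \frac{73184}{3} + 14726 = \frac{117362}{3}$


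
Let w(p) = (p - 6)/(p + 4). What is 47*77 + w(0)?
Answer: 7235/2 ≈ 3617.5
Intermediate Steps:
w(p) = (-6 + p)/(4 + p)
47*77 + w(0) = 47*77 + (-6 + 0)/(4 + 0) = 3619 - 6/4 = 3619 + (¼)*(-6) = 3619 - 3/2 = 7235/2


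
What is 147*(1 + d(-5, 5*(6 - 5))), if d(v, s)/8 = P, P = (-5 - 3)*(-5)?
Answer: 47187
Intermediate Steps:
P = 40 (P = -8*(-5) = 40)
d(v, s) = 320 (d(v, s) = 8*40 = 320)
147*(1 + d(-5, 5*(6 - 5))) = 147*(1 + 320) = 147*321 = 47187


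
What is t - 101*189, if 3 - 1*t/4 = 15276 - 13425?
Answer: -26481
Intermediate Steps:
t = -7392 (t = 12 - 4*(15276 - 13425) = 12 - 4*1851 = 12 - 7404 = -7392)
t - 101*189 = -7392 - 101*189 = -7392 - 1*19089 = -7392 - 19089 = -26481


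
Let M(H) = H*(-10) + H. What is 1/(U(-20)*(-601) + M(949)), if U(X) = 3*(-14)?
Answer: 1/16701 ≈ 5.9877e-5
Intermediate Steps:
M(H) = -9*H (M(H) = -10*H + H = -9*H)
U(X) = -42
1/(U(-20)*(-601) + M(949)) = 1/(-42*(-601) - 9*949) = 1/(25242 - 8541) = 1/16701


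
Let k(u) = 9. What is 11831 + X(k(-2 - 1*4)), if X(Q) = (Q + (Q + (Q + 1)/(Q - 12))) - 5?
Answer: 35522/3 ≈ 11841.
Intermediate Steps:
X(Q) = -5 + 2*Q + (1 + Q)/(-12 + Q) (X(Q) = (Q + (Q + (1 + Q)/(-12 + Q))) - 5 = (2*Q + (1 + Q)/(-12 + Q)) - 5 = -5 + 2*Q + (1 + Q)/(-12 + Q))
11831 + X(k(-2 - 1*4)) = 11831 + (61 - 28*9 + 2*9²)/(-12 + 9) = 11831 + (61 - 252 + 2*81)/(-3) = 11831 - (61 - 252 + 162)/3 = 11831 - ⅓*(-29) = 11831 + 29/3 = 35522/3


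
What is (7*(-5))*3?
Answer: -105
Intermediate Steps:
(7*(-5))*3 = -35*3 = -105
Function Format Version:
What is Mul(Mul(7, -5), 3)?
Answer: -105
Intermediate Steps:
Mul(Mul(7, -5), 3) = Mul(-35, 3) = -105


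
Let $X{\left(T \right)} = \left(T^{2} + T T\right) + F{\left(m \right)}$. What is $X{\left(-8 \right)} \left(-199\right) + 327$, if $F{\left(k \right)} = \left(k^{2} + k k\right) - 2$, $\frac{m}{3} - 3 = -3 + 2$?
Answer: $-39075$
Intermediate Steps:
$m = 6$ ($m = 9 + 3 \left(-3 + 2\right) = 9 + 3 \left(-1\right) = 9 - 3 = 6$)
$F{\left(k \right)} = -2 + 2 k^{2}$ ($F{\left(k \right)} = \left(k^{2} + k^{2}\right) - 2 = 2 k^{2} - 2 = -2 + 2 k^{2}$)
$X{\left(T \right)} = 70 + 2 T^{2}$ ($X{\left(T \right)} = \left(T^{2} + T T\right) - \left(2 - 2 \cdot 6^{2}\right) = \left(T^{2} + T^{2}\right) + \left(-2 + 2 \cdot 36\right) = 2 T^{2} + \left(-2 + 72\right) = 2 T^{2} + 70 = 70 + 2 T^{2}$)
$X{\left(-8 \right)} \left(-199\right) + 327 = \left(70 + 2 \left(-8\right)^{2}\right) \left(-199\right) + 327 = \left(70 + 2 \cdot 64\right) \left(-199\right) + 327 = \left(70 + 128\right) \left(-199\right) + 327 = 198 \left(-199\right) + 327 = -39402 + 327 = -39075$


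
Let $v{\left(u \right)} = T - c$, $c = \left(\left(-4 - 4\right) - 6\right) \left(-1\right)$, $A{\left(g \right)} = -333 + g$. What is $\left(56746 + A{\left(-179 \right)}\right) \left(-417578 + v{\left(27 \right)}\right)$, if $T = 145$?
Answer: $-23474714598$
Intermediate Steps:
$c = 14$ ($c = \left(\left(-4 - 4\right) - 6\right) \left(-1\right) = \left(-8 - 6\right) \left(-1\right) = \left(-14\right) \left(-1\right) = 14$)
$v{\left(u \right)} = 131$ ($v{\left(u \right)} = 145 - 14 = 131$)
$\left(56746 + A{\left(-179 \right)}\right) \left(-417578 + v{\left(27 \right)}\right) = \left(56746 - 512\right) \left(-417578 + 131\right) = \left(56746 - 512\right) \left(-417447\right) = 56234 \left(-417447\right) = -23474714598$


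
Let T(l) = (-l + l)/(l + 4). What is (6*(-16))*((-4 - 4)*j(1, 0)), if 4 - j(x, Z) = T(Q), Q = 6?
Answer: 3072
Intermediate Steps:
T(l) = 0 (T(l) = 0/(4 + l) = 0)
j(x, Z) = 4 (j(x, Z) = 4 - 1*0 = 4 + 0 = 4)
(6*(-16))*((-4 - 4)*j(1, 0)) = (6*(-16))*((-4 - 4)*4) = -(-768)*4 = -96*(-32) = 3072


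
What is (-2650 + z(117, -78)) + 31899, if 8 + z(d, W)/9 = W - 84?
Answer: 27719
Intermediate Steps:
z(d, W) = -828 + 9*W (z(d, W) = -72 + 9*(W - 84) = -72 + 9*(-84 + W) = -72 + (-756 + 9*W) = -828 + 9*W)
(-2650 + z(117, -78)) + 31899 = (-2650 + (-828 + 9*(-78))) + 31899 = (-2650 + (-828 - 702)) + 31899 = (-2650 - 1530) + 31899 = -4180 + 31899 = 27719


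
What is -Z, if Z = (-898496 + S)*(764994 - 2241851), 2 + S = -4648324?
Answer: -8191862898454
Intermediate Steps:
S = -4648326 (S = -2 - 4648324 = -4648326)
Z = 8191862898454 (Z = (-898496 - 4648326)*(764994 - 2241851) = -5546822*(-1476857) = 8191862898454)
-Z = -1*8191862898454 = -8191862898454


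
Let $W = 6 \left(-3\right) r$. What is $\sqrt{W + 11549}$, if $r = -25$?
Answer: $13 \sqrt{71} \approx 109.54$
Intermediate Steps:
$W = 450$ ($W = 6 \left(-3\right) \left(-25\right) = \left(-18\right) \left(-25\right) = 450$)
$\sqrt{W + 11549} = \sqrt{450 + 11549} = \sqrt{11999} = 13 \sqrt{71}$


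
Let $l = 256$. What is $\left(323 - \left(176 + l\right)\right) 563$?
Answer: $-61367$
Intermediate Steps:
$\left(323 - \left(176 + l\right)\right) 563 = \left(323 - 432\right) 563 = \left(-109\right) 563 = -61367$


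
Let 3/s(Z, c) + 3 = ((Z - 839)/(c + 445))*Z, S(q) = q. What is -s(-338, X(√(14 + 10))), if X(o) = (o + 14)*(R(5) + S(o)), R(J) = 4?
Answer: -624165309/157014785017 - 42965208*√6/157014785017 ≈ -0.0046455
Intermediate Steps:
X(o) = (4 + o)*(14 + o) (X(o) = (o + 14)*(4 + o) = (14 + o)*(4 + o) = (4 + o)*(14 + o))
s(Z, c) = 3/(-3 + Z*(-839 + Z)/(445 + c)) (s(Z, c) = 3/(-3 + ((Z - 839)/(c + 445))*Z) = 3/(-3 + ((-839 + Z)/(445 + c))*Z) = 3/(-3 + Z*(-839 + Z)/(445 + c)))
-s(-338, X(√(14 + 10))) = -3*(-445 - (56 + (√(14 + 10))² + 18*√(14 + 10)))/(1335 - 1*(-338)² + 3*(56 + (√(14 + 10))² + 18*√(14 + 10)) + 839*(-338)) = -3*(-445 - (56 + (√24)² + 18*√24))/(1335 - 1*114244 + 3*(56 + (√24)² + 18*√24) - 283582) = -3*(-445 - (56 + (2*√6)² + 18*(2*√6)))/(1335 - 114244 + 3*(56 + (2*√6)² + 18*(2*√6)) - 283582) = -3*(-445 - (56 + 24 + 36*√6))/(1335 - 114244 + 3*(56 + 24 + 36*√6) - 283582) = -3*(-445 - (80 + 36*√6))/(1335 - 114244 + 3*(80 + 36*√6) - 283582) = -3*(-445 + (-80 - 36*√6))/(1335 - 114244 + (240 + 108*√6) - 283582) = -3*(-525 - 36*√6)/(-396251 + 108*√6)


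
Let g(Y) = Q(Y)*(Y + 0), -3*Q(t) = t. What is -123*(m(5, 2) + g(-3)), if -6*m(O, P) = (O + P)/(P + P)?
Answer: 3239/8 ≈ 404.88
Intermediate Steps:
Q(t) = -t/3
m(O, P) = -(O + P)/(12*P) (m(O, P) = -(O + P)/(6*(P + P)) = -(O + P)/(6*(2*P)) = -(O + P)*1/(2*P)/6 = -(O + P)/(12*P))
g(Y) = -Y**2/3 (g(Y) = (-Y/3)*(Y + 0) = (-Y/3)*Y = -Y**2/3)
-123*(m(5, 2) + g(-3)) = -123*((1/12)*(-1*5 - 1*2)/2 - 1/3*(-3)**2) = -123*((1/12)*(1/2)*(-5 - 2) - 1/3*9) = -123*((1/12)*(1/2)*(-7) - 3) = -123*(-7/24 - 3) = -123*(-79/24) = 3239/8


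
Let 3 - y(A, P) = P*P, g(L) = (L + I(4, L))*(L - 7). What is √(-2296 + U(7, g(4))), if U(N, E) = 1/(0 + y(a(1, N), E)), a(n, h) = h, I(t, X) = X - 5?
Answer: I*√13968942/78 ≈ 47.917*I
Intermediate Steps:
I(t, X) = -5 + X
g(L) = (-7 + L)*(-5 + 2*L) (g(L) = (L + (-5 + L))*(L - 7) = (-5 + 2*L)*(-7 + L) = (-7 + L)*(-5 + 2*L))
y(A, P) = 3 - P² (y(A, P) = 3 - P*P = 3 - P²)
U(N, E) = 1/(3 - E²) (U(N, E) = 1/(0 + (3 - E²)) = 1/(3 - E²))
√(-2296 + U(7, g(4))) = √(-2296 - 1/(-3 + (35 - 19*4 + 2*4²)²)) = √(-2296 - 1/(-3 + (35 - 76 + 2*16)²)) = √(-2296 - 1/(-3 + (35 - 76 + 32)²)) = √(-2296 - 1/(-3 + (-9)²)) = √(-2296 - 1/(-3 + 81)) = √(-2296 - 1/78) = √(-179089/78) = I*√13968942/78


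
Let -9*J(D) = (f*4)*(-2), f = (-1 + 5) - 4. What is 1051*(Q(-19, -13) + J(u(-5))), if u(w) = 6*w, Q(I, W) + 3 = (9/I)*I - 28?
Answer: -23122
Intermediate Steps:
Q(I, W) = -22 (Q(I, W) = -3 + ((9/I)*I - 28) = -3 + (9 - 28) = -3 - 19 = -22)
f = 0 (f = 4 - 4 = 0)
J(D) = 0 (J(D) = -0*4*(-2)/9 = -0*(-2) = -1/9*0 = 0)
1051*(Q(-19, -13) + J(u(-5))) = 1051*(-22 + 0) = 1051*(-22) = -23122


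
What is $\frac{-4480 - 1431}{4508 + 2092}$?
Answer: $- \frac{5911}{6600} \approx -0.89561$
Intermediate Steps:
$\frac{-4480 - 1431}{4508 + 2092} = - \frac{5911}{6600}$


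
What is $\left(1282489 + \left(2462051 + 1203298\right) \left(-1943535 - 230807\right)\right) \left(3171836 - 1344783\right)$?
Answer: $-14561102649184285057$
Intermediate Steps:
$\left(1282489 + \left(2462051 + 1203298\right) \left(-1943535 - 230807\right)\right) \left(3171836 - 1344783\right) = \left(1282489 + 3665349 \left(-2174342\right)\right) 1827053 = \left(1282489 - 7969722275358\right) 1827053 = \left(-7969720992869\right) 1827053 = -14561102649184285057$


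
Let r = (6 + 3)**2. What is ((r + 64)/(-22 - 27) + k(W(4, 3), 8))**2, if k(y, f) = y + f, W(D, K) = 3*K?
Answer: 473344/2401 ≈ 197.14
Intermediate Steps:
r = 81 (r = 9**2 = 81)
k(y, f) = f + y
((r + 64)/(-22 - 27) + k(W(4, 3), 8))**2 = ((81 + 64)/(-22 - 27) + (8 + 3*3))**2 = (145/(-49) + (8 + 9))**2 = (145*(-1/49) + 17)**2 = (-145/49 + 17)**2 = (688/49)**2 = 473344/2401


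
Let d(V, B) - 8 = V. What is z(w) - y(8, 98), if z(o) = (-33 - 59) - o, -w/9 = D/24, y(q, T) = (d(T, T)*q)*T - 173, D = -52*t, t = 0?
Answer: -83023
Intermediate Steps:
d(V, B) = 8 + V
D = 0 (D = -52*0 = 0)
y(q, T) = -173 + T*q*(8 + T) (y(q, T) = ((8 + T)*q)*T - 173 = (q*(8 + T))*T - 173 = T*q*(8 + T) - 173 = -173 + T*q*(8 + T))
w = 0 (w = -0/24 = -9*0 = 0)
z(o) = -92 - o
z(w) - y(8, 98) = (-92 - 1*0) - (-173 + 98*8*(8 + 98)) = (-92 + 0) - (-173 + 98*8*106) = -92 - (-173 + 83104) = -92 - 1*82931 = -92 - 82931 = -83023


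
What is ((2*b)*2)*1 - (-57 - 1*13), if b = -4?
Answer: 54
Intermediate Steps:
((2*b)*2)*1 - (-57 - 1*13) = ((2*(-4))*2)*1 - (-57 - 1*13) = -8*2*1 - (-57 - 13) = -16*1 - 1*(-70) = -16 + 70 = 54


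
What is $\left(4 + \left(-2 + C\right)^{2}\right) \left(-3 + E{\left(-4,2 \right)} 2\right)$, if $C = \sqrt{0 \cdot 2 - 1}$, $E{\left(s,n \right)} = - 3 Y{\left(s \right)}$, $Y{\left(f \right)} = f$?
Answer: $147 - 84 i \approx 147.0 - 84.0 i$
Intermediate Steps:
$E{\left(s,n \right)} = - 3 s$
$C = i$ ($C = \sqrt{0 - 1} = \sqrt{-1} = i \approx 1.0 i$)
$\left(4 + \left(-2 + C\right)^{2}\right) \left(-3 + E{\left(-4,2 \right)} 2\right) = \left(4 + \left(-2 + i\right)^{2}\right) \left(-3 + \left(-3\right) \left(-4\right) 2\right) = \left(4 + \left(-2 + i\right)^{2}\right) \left(-3 + 12 \cdot 2\right) = \left(4 + \left(-2 + i\right)^{2}\right) \left(-3 + 24\right) = \left(4 + \left(-2 + i\right)^{2}\right) 21 = 84 + 21 \left(-2 + i\right)^{2}$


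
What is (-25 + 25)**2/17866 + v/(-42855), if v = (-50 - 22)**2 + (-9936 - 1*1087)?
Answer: 5839/42855 ≈ 0.13625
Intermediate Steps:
v = -5839 (v = (-72)**2 + (-9936 - 1087) = 5184 - 11023 = -5839)
(-25 + 25)**2/17866 + v/(-42855) = (-25 + 25)**2/17866 - 5839/(-42855) = 0**2*(1/17866) - 5839*(-1/42855) = 0*(1/17866) + 5839/42855 = 0 + 5839/42855 = 5839/42855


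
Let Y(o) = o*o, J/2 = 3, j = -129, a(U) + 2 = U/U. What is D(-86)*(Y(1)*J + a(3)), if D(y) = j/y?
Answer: 15/2 ≈ 7.5000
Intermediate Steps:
a(U) = -1 (a(U) = -2 + U/U = -2 + 1 = -1)
D(y) = -129/y
J = 6 (J = 2*3 = 6)
Y(o) = o²
D(-86)*(Y(1)*J + a(3)) = (-129/(-86))*(1²*6 - 1) = (-129*(-1/86))*(1*6 - 1) = 3*(6 - 1)/2 = (3/2)*5 = 15/2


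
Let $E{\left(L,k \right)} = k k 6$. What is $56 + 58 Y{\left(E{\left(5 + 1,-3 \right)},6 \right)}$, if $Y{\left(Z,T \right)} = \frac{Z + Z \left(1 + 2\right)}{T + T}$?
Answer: $1100$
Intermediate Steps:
$E{\left(L,k \right)} = 6 k^{2}$ ($E{\left(L,k \right)} = k^{2} \cdot 6 = 6 k^{2}$)
$Y{\left(Z,T \right)} = \frac{2 Z}{T}$ ($Y{\left(Z,T \right)} = \frac{Z + Z 3}{2 T} = \left(Z + 3 Z\right) \frac{1}{2 T} = 4 Z \frac{1}{2 T} = \frac{2 Z}{T}$)
$56 + 58 Y{\left(E{\left(5 + 1,-3 \right)},6 \right)} = 56 + 58 \frac{2 \cdot 6 \left(-3\right)^{2}}{6} = 56 + 58 \cdot 2 \cdot 6 \cdot 9 \cdot \frac{1}{6} = 56 + 58 \cdot 2 \cdot 54 \cdot \frac{1}{6} = 56 + 58 \cdot 18 = 56 + 1044 = 1100$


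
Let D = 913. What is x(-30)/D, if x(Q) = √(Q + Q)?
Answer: 2*I*√15/913 ≈ 0.0084841*I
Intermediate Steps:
x(Q) = √2*√Q (x(Q) = √(2*Q) = √2*√Q)
x(-30)/D = (√2*√(-30))/913 = (√2*(I*√30))*(1/913) = (2*I*√15)*(1/913) = 2*I*√15/913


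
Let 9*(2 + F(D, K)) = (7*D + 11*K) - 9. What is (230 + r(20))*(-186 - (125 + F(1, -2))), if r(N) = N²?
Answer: -192990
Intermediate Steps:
F(D, K) = -3 + 7*D/9 + 11*K/9 (F(D, K) = -2 + ((7*D + 11*K) - 9)/9 = -2 + (-9 + 7*D + 11*K)/9 = -2 + (-1 + 7*D/9 + 11*K/9) = -3 + 7*D/9 + 11*K/9)
(230 + r(20))*(-186 - (125 + F(1, -2))) = (230 + 20²)*(-186 - (125 + (-3 + (7/9)*1 + (11/9)*(-2)))) = (230 + 400)*(-186 - (125 + (-3 + 7/9 - 22/9))) = 630*(-186 - (125 - 14/3)) = 630*(-186 - 1*361/3) = 630*(-186 - 361/3) = 630*(-919/3) = -192990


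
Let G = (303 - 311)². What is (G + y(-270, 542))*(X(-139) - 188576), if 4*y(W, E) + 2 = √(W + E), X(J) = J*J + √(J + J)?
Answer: -(127 + 2*√17)*(169255 - I*√278)/2 ≈ -1.1446e+7 + 1127.5*I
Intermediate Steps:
G = 64 (G = (-8)² = 64)
X(J) = J² + √2*√J (X(J) = J² + √(2*J) = J² + √2*√J)
y(W, E) = -½ + √(E + W)/4 (y(W, E) = -½ + √(W + E)/4 = -½ + √(E + W)/4)
(G + y(-270, 542))*(X(-139) - 188576) = (64 + (-½ + √(542 - 270)/4))*(((-139)² + √2*√(-139)) - 188576) = (64 + (-½ + √272/4))*((19321 + √2*(I*√139)) - 188576) = (64 + (-½ + (4*√17)/4))*((19321 + I*√278) - 188576) = (64 + (-½ + √17))*(-169255 + I*√278) = (127/2 + √17)*(-169255 + I*√278) = (-169255 + I*√278)*(127/2 + √17)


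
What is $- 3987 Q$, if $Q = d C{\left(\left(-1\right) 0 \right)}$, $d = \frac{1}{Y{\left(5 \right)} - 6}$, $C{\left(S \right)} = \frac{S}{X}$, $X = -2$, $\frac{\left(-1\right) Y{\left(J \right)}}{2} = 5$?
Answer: $0$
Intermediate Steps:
$Y{\left(J \right)} = -10$ ($Y{\left(J \right)} = \left(-2\right) 5 = -10$)
$C{\left(S \right)} = - \frac{S}{2}$ ($C{\left(S \right)} = \frac{S}{-2} = S \left(- \frac{1}{2}\right) = - \frac{S}{2}$)
$d = - \frac{1}{16}$ ($d = \frac{1}{-10 - 6} = \frac{1}{-16} = - \frac{1}{16} \approx -0.0625$)
$Q = 0$ ($Q = - \frac{\left(- \frac{1}{2}\right) \left(\left(-1\right) 0\right)}{16} = - \frac{\left(- \frac{1}{2}\right) 0}{16} = \left(- \frac{1}{16}\right) 0 = 0$)
$- 3987 Q = \left(-3987\right) 0 = 0$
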